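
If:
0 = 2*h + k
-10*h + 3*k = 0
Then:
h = 0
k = 0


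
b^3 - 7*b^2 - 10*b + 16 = (b - 8)*(b - 1)*(b + 2)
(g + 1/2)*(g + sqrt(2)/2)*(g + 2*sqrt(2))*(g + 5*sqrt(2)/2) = g^4 + g^3/2 + 5*sqrt(2)*g^3 + 5*sqrt(2)*g^2/2 + 29*g^2/2 + 5*sqrt(2)*g + 29*g/4 + 5*sqrt(2)/2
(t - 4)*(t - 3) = t^2 - 7*t + 12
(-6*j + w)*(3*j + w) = -18*j^2 - 3*j*w + w^2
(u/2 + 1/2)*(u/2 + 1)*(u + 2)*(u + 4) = u^4/4 + 9*u^3/4 + 7*u^2 + 9*u + 4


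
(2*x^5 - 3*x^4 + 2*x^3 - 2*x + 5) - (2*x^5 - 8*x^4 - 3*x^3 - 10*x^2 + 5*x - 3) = 5*x^4 + 5*x^3 + 10*x^2 - 7*x + 8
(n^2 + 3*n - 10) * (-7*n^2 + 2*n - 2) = -7*n^4 - 19*n^3 + 74*n^2 - 26*n + 20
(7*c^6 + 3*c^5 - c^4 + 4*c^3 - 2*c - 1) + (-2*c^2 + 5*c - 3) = 7*c^6 + 3*c^5 - c^4 + 4*c^3 - 2*c^2 + 3*c - 4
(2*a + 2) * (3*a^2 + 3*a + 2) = 6*a^3 + 12*a^2 + 10*a + 4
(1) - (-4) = 5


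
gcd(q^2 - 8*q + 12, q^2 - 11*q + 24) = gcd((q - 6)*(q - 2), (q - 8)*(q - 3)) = 1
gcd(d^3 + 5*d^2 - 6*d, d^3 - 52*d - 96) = d + 6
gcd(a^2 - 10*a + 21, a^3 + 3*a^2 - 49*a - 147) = a - 7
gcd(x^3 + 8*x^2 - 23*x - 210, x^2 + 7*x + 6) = x + 6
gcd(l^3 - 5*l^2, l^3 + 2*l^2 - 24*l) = l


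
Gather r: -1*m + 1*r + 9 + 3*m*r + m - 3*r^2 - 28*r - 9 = -3*r^2 + r*(3*m - 27)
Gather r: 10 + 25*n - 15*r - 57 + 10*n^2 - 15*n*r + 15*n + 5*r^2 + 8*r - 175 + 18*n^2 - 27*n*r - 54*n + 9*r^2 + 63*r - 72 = 28*n^2 - 14*n + 14*r^2 + r*(56 - 42*n) - 294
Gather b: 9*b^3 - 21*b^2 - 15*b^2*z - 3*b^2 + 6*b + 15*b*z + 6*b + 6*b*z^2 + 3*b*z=9*b^3 + b^2*(-15*z - 24) + b*(6*z^2 + 18*z + 12)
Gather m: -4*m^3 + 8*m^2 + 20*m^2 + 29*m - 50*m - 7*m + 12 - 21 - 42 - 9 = -4*m^3 + 28*m^2 - 28*m - 60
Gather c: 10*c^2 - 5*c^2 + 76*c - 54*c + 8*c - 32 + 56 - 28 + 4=5*c^2 + 30*c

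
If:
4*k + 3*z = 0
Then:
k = -3*z/4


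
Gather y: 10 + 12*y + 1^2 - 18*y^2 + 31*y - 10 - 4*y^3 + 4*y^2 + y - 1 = -4*y^3 - 14*y^2 + 44*y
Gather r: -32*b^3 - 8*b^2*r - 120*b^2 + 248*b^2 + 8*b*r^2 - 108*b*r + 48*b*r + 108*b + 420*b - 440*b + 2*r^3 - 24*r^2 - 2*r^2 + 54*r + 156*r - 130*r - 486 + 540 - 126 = -32*b^3 + 128*b^2 + 88*b + 2*r^3 + r^2*(8*b - 26) + r*(-8*b^2 - 60*b + 80) - 72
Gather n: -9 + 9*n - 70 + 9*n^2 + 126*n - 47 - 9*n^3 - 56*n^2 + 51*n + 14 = -9*n^3 - 47*n^2 + 186*n - 112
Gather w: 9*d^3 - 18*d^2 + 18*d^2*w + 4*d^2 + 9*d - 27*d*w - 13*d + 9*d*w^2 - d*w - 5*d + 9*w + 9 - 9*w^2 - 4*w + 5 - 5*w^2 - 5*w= 9*d^3 - 14*d^2 - 9*d + w^2*(9*d - 14) + w*(18*d^2 - 28*d) + 14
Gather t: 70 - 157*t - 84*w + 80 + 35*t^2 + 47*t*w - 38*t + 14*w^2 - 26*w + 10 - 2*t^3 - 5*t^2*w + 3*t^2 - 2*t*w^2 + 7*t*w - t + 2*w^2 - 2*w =-2*t^3 + t^2*(38 - 5*w) + t*(-2*w^2 + 54*w - 196) + 16*w^2 - 112*w + 160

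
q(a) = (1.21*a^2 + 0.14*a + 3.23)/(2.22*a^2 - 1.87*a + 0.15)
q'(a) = (1.87 - 4.44*a)*(1.21*a^2 + 0.14*a + 3.23)/(2.22*a^2 - 1.87*a + 0.15)^2 + (2.42*a + 0.14)/(2.22*a^2 - 1.87*a + 0.15)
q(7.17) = 0.66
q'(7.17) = -0.02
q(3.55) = 0.88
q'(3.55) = -0.16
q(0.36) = -14.60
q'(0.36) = 12.54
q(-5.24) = 0.50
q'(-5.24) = 0.00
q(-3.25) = 0.52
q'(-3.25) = 0.03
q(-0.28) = 3.88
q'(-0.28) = 13.60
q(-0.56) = 1.86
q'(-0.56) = 3.65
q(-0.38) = 2.84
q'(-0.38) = 7.89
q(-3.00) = 0.53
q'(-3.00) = 0.04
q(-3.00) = 0.53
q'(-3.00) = 0.04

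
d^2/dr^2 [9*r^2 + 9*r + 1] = 18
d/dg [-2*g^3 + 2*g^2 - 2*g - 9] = -6*g^2 + 4*g - 2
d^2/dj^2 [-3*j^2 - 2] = -6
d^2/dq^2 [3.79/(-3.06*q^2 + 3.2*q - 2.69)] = (70.976088*q^2 - 74.22336*q - 3.79*(6.12*q - 3.2)*(12.24*q - 6.4) + 62.394012)/(3.06*q^2 - 3.2*q + 2.69)^3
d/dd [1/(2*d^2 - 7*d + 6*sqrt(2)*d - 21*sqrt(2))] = (-4*d - 6*sqrt(2) + 7)/(2*d^2 - 7*d + 6*sqrt(2)*d - 21*sqrt(2))^2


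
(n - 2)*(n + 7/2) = n^2 + 3*n/2 - 7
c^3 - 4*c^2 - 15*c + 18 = (c - 6)*(c - 1)*(c + 3)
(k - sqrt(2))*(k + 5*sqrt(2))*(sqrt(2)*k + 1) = sqrt(2)*k^3 + 9*k^2 - 6*sqrt(2)*k - 10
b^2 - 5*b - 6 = (b - 6)*(b + 1)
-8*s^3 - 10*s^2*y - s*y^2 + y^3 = (-4*s + y)*(s + y)*(2*s + y)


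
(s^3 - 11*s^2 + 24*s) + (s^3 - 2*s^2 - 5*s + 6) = 2*s^3 - 13*s^2 + 19*s + 6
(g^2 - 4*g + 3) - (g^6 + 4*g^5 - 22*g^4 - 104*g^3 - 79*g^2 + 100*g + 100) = -g^6 - 4*g^5 + 22*g^4 + 104*g^3 + 80*g^2 - 104*g - 97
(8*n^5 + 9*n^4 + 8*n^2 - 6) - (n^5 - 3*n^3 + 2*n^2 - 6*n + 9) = 7*n^5 + 9*n^4 + 3*n^3 + 6*n^2 + 6*n - 15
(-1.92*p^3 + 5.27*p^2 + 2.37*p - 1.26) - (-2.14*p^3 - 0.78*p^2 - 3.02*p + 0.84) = 0.22*p^3 + 6.05*p^2 + 5.39*p - 2.1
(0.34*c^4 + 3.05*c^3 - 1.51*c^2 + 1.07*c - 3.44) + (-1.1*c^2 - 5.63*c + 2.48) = 0.34*c^4 + 3.05*c^3 - 2.61*c^2 - 4.56*c - 0.96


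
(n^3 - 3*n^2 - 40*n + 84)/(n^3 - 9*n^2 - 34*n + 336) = (n - 2)/(n - 8)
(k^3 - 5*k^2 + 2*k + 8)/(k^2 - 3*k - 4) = k - 2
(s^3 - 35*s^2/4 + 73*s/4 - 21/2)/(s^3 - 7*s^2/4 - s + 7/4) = (s - 6)/(s + 1)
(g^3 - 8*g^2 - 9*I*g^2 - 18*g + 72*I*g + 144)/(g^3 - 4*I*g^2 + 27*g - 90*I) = (g - 8)/(g + 5*I)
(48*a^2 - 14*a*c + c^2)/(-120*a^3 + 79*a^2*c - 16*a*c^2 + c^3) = (-6*a + c)/(15*a^2 - 8*a*c + c^2)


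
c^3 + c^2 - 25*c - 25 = (c - 5)*(c + 1)*(c + 5)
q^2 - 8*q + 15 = (q - 5)*(q - 3)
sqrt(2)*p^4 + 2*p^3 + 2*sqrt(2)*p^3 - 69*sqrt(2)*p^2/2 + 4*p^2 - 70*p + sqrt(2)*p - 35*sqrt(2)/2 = (p - 5)*(p + 7)*(p + sqrt(2)/2)*(sqrt(2)*p + 1)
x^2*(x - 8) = x^3 - 8*x^2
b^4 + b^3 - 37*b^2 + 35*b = b*(b - 5)*(b - 1)*(b + 7)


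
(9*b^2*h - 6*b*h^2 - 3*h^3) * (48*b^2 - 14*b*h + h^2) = 432*b^4*h - 414*b^3*h^2 - 51*b^2*h^3 + 36*b*h^4 - 3*h^5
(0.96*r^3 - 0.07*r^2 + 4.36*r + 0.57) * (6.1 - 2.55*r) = -2.448*r^4 + 6.0345*r^3 - 11.545*r^2 + 25.1425*r + 3.477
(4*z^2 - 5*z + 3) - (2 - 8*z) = 4*z^2 + 3*z + 1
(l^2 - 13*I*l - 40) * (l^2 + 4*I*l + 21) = l^4 - 9*I*l^3 + 33*l^2 - 433*I*l - 840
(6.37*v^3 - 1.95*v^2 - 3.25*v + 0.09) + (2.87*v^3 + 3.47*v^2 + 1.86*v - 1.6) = 9.24*v^3 + 1.52*v^2 - 1.39*v - 1.51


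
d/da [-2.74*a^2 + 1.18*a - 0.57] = 1.18 - 5.48*a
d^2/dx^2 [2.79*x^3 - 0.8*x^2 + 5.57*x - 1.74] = 16.74*x - 1.6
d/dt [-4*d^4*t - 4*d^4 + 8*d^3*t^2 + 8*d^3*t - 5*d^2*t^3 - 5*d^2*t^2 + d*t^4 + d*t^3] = d*(-4*d^3 + 16*d^2*t + 8*d^2 - 15*d*t^2 - 10*d*t + 4*t^3 + 3*t^2)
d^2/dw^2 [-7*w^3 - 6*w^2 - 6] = -42*w - 12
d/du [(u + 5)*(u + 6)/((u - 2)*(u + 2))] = (-11*u^2 - 68*u - 44)/(u^4 - 8*u^2 + 16)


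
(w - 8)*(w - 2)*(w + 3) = w^3 - 7*w^2 - 14*w + 48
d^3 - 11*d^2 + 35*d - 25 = (d - 5)^2*(d - 1)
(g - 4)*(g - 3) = g^2 - 7*g + 12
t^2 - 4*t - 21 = (t - 7)*(t + 3)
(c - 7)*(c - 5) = c^2 - 12*c + 35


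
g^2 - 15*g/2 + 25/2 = (g - 5)*(g - 5/2)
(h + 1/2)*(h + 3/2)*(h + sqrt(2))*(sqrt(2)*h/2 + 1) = sqrt(2)*h^4/2 + sqrt(2)*h^3 + 2*h^3 + 11*sqrt(2)*h^2/8 + 4*h^2 + 3*h/2 + 2*sqrt(2)*h + 3*sqrt(2)/4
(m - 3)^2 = m^2 - 6*m + 9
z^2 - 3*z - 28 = (z - 7)*(z + 4)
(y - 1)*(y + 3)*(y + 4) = y^3 + 6*y^2 + 5*y - 12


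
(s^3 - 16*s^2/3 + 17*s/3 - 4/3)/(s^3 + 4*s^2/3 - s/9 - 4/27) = 9*(s^2 - 5*s + 4)/(9*s^2 + 15*s + 4)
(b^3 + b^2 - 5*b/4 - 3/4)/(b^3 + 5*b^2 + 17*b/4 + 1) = (2*b^2 + b - 3)/(2*b^2 + 9*b + 4)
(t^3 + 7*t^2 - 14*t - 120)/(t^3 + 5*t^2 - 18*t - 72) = (t + 5)/(t + 3)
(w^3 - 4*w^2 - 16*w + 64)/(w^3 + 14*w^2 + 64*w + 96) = (w^2 - 8*w + 16)/(w^2 + 10*w + 24)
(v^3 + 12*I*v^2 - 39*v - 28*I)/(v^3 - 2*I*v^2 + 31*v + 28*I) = (v + 7*I)/(v - 7*I)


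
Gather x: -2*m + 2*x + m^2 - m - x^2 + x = m^2 - 3*m - x^2 + 3*x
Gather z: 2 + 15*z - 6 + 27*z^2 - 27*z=27*z^2 - 12*z - 4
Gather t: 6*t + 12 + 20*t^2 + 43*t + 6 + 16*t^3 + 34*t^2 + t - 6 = 16*t^3 + 54*t^2 + 50*t + 12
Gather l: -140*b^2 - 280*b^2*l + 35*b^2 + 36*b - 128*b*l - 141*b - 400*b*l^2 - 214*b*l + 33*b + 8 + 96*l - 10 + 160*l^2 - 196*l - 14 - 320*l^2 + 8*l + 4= -105*b^2 - 72*b + l^2*(-400*b - 160) + l*(-280*b^2 - 342*b - 92) - 12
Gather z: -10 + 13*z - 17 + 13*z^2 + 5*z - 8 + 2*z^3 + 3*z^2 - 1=2*z^3 + 16*z^2 + 18*z - 36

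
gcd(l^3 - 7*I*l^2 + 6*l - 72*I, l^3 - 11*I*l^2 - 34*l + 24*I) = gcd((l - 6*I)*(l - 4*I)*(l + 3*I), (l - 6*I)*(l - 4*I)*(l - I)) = l^2 - 10*I*l - 24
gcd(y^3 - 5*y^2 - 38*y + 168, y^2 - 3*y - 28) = y - 7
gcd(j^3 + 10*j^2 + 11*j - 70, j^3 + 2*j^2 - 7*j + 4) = 1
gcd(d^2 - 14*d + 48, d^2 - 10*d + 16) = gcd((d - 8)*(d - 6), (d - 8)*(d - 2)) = d - 8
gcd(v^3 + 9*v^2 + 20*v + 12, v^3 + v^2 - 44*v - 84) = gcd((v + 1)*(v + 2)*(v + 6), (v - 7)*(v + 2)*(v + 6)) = v^2 + 8*v + 12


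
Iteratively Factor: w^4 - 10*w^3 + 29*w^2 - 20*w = (w - 5)*(w^3 - 5*w^2 + 4*w) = w*(w - 5)*(w^2 - 5*w + 4) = w*(w - 5)*(w - 1)*(w - 4)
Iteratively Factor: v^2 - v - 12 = (v - 4)*(v + 3)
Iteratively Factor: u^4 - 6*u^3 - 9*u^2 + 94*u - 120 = (u - 5)*(u^3 - u^2 - 14*u + 24) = (u - 5)*(u + 4)*(u^2 - 5*u + 6) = (u - 5)*(u - 2)*(u + 4)*(u - 3)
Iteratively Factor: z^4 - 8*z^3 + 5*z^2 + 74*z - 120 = (z - 4)*(z^3 - 4*z^2 - 11*z + 30) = (z - 4)*(z + 3)*(z^2 - 7*z + 10) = (z - 4)*(z - 2)*(z + 3)*(z - 5)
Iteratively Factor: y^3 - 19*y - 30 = (y + 3)*(y^2 - 3*y - 10) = (y - 5)*(y + 3)*(y + 2)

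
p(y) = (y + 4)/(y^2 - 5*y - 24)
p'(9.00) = -1.09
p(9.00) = 1.08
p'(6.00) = -0.27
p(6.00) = -0.56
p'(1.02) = -0.02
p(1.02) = -0.18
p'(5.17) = -0.13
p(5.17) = -0.40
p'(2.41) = -0.03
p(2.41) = -0.21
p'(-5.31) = 0.01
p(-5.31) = -0.04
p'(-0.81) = 0.00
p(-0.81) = -0.17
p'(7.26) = -1.99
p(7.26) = -1.48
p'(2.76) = -0.04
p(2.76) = -0.22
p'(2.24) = -0.03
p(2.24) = -0.21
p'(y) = (5 - 2*y)*(y + 4)/(y^2 - 5*y - 24)^2 + 1/(y^2 - 5*y - 24)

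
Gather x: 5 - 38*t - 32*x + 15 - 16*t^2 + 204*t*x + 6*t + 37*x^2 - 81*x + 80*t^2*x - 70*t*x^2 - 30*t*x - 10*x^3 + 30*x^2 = -16*t^2 - 32*t - 10*x^3 + x^2*(67 - 70*t) + x*(80*t^2 + 174*t - 113) + 20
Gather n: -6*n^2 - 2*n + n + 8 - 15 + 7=-6*n^2 - n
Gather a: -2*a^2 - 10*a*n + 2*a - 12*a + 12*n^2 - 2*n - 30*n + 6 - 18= -2*a^2 + a*(-10*n - 10) + 12*n^2 - 32*n - 12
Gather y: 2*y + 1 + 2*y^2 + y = 2*y^2 + 3*y + 1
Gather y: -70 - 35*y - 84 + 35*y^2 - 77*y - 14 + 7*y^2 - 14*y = 42*y^2 - 126*y - 168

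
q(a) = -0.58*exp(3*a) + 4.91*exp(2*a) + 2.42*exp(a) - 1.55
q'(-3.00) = 0.14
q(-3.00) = -1.42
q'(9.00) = -925119138140.74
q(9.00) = -308265569492.67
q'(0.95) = 41.83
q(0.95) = 27.51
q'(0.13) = 12.92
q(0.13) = 6.72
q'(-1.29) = 1.37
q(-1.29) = -0.52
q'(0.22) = 14.90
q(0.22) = 7.97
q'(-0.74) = 3.20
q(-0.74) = 0.66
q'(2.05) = -204.23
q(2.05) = 41.66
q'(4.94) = -4558913.29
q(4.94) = -1487440.35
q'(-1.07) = 1.92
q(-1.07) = -0.17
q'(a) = -1.74*exp(3*a) + 9.82*exp(2*a) + 2.42*exp(a)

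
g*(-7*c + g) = -7*c*g + g^2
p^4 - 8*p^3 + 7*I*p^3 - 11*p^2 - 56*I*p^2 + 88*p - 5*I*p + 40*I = (p - 8)*(p + I)^2*(p + 5*I)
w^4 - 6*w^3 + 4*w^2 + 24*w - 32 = (w - 4)*(w - 2)^2*(w + 2)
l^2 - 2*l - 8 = (l - 4)*(l + 2)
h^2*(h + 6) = h^3 + 6*h^2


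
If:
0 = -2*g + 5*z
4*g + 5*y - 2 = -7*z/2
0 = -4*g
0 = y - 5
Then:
No Solution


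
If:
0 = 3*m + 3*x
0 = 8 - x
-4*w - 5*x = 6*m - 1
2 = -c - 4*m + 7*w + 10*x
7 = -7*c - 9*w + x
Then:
No Solution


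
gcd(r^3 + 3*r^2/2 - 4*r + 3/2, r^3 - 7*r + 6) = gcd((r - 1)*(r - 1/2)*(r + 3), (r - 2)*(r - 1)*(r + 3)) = r^2 + 2*r - 3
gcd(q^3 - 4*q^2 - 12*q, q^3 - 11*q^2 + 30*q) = q^2 - 6*q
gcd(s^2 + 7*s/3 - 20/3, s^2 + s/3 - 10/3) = s - 5/3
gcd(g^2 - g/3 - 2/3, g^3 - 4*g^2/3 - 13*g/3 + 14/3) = g - 1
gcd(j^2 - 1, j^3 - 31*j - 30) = j + 1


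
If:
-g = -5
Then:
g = 5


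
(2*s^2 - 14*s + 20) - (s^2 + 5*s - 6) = s^2 - 19*s + 26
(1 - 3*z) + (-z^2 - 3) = -z^2 - 3*z - 2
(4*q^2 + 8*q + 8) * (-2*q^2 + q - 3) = -8*q^4 - 12*q^3 - 20*q^2 - 16*q - 24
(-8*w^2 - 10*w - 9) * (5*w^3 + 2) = -40*w^5 - 50*w^4 - 45*w^3 - 16*w^2 - 20*w - 18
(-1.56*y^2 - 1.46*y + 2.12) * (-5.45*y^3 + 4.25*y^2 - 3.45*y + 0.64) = 8.502*y^5 + 1.327*y^4 - 12.377*y^3 + 13.0486*y^2 - 8.2484*y + 1.3568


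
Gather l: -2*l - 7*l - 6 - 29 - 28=-9*l - 63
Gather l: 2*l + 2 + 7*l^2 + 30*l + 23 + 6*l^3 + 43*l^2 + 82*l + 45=6*l^3 + 50*l^2 + 114*l + 70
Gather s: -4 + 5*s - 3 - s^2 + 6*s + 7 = -s^2 + 11*s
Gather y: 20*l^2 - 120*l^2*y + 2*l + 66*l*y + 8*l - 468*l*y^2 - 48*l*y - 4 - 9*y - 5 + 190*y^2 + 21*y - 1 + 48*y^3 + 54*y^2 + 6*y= 20*l^2 + 10*l + 48*y^3 + y^2*(244 - 468*l) + y*(-120*l^2 + 18*l + 18) - 10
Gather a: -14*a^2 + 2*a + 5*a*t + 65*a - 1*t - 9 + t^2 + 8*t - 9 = -14*a^2 + a*(5*t + 67) + t^2 + 7*t - 18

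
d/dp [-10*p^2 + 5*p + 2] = 5 - 20*p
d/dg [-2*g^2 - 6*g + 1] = -4*g - 6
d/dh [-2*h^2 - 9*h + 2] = -4*h - 9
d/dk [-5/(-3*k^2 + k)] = 5*(1 - 6*k)/(k^2*(3*k - 1)^2)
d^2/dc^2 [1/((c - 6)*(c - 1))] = 2*((c - 6)^2 + (c - 6)*(c - 1) + (c - 1)^2)/((c - 6)^3*(c - 1)^3)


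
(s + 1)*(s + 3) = s^2 + 4*s + 3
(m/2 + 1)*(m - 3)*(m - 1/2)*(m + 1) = m^4/2 - m^3/4 - 7*m^2/2 - 5*m/4 + 3/2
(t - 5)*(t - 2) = t^2 - 7*t + 10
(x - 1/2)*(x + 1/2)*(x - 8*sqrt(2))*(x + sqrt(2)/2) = x^4 - 15*sqrt(2)*x^3/2 - 33*x^2/4 + 15*sqrt(2)*x/8 + 2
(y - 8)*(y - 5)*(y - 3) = y^3 - 16*y^2 + 79*y - 120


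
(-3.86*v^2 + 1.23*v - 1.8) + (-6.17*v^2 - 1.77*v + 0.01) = -10.03*v^2 - 0.54*v - 1.79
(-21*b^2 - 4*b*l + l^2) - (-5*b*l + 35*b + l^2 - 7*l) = -21*b^2 + b*l - 35*b + 7*l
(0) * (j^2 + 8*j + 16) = 0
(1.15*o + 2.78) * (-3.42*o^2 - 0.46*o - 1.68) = -3.933*o^3 - 10.0366*o^2 - 3.2108*o - 4.6704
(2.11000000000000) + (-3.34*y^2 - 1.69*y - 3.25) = -3.34*y^2 - 1.69*y - 1.14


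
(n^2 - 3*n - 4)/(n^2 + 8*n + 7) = (n - 4)/(n + 7)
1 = 1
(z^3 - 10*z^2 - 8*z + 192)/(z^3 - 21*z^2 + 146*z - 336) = (z + 4)/(z - 7)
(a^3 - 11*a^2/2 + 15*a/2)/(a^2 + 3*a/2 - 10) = a*(a - 3)/(a + 4)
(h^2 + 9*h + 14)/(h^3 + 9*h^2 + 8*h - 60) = (h^2 + 9*h + 14)/(h^3 + 9*h^2 + 8*h - 60)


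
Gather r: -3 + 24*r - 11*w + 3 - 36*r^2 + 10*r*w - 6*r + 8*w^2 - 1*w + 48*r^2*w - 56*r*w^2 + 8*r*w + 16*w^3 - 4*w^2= r^2*(48*w - 36) + r*(-56*w^2 + 18*w + 18) + 16*w^3 + 4*w^2 - 12*w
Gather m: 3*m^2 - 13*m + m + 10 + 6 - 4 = 3*m^2 - 12*m + 12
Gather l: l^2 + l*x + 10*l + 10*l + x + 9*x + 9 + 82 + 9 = l^2 + l*(x + 20) + 10*x + 100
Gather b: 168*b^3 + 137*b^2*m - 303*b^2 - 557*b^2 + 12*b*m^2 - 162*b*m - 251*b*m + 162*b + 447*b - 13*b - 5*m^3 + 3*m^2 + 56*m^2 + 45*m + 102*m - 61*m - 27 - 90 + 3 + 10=168*b^3 + b^2*(137*m - 860) + b*(12*m^2 - 413*m + 596) - 5*m^3 + 59*m^2 + 86*m - 104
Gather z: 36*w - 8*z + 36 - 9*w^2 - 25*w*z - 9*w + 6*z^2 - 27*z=-9*w^2 + 27*w + 6*z^2 + z*(-25*w - 35) + 36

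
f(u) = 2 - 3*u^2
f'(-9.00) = 54.00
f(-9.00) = -241.00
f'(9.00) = -54.00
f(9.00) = -241.00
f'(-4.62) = 27.72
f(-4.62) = -62.03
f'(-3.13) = 18.78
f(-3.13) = -27.39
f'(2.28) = -13.68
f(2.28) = -13.60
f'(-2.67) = 16.02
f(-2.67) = -19.39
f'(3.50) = -21.00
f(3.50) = -34.75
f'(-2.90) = 17.40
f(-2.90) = -23.23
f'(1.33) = -7.98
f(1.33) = -3.31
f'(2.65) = -15.90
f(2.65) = -19.07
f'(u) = -6*u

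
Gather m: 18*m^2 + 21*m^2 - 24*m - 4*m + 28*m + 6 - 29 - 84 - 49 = 39*m^2 - 156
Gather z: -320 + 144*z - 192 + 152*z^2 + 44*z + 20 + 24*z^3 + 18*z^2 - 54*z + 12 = 24*z^3 + 170*z^2 + 134*z - 480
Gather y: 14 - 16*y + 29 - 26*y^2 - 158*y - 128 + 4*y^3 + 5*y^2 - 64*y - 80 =4*y^3 - 21*y^2 - 238*y - 165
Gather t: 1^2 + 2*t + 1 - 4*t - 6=-2*t - 4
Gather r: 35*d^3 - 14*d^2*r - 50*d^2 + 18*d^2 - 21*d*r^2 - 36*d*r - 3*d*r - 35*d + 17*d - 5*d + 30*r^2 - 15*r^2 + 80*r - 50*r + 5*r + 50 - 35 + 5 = 35*d^3 - 32*d^2 - 23*d + r^2*(15 - 21*d) + r*(-14*d^2 - 39*d + 35) + 20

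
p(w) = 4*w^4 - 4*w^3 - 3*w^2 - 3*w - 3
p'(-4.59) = -1775.52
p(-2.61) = 241.13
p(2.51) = 66.08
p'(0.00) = -3.00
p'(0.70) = -7.59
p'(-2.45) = -295.63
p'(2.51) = 159.35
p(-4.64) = 2200.02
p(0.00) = -3.00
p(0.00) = -3.00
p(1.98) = 9.73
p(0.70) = -6.98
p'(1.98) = 62.27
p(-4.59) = 2109.84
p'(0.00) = -3.00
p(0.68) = -6.83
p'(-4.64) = -1831.87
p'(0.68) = -7.60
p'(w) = 16*w^3 - 12*w^2 - 6*w - 3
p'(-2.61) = -353.56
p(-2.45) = 189.29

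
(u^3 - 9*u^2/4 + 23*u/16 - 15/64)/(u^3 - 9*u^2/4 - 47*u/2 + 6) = (u^2 - 2*u + 15/16)/(u^2 - 2*u - 24)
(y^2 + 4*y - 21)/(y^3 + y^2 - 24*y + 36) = (y + 7)/(y^2 + 4*y - 12)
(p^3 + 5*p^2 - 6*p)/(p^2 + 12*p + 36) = p*(p - 1)/(p + 6)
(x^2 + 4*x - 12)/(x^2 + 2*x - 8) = (x + 6)/(x + 4)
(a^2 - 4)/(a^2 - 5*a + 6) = (a + 2)/(a - 3)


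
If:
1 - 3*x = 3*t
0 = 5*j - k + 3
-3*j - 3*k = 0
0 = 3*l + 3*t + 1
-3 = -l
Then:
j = -1/2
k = 1/2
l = 3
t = -10/3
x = 11/3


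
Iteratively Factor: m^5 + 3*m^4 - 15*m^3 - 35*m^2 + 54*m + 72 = (m - 2)*(m^4 + 5*m^3 - 5*m^2 - 45*m - 36) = (m - 2)*(m + 1)*(m^3 + 4*m^2 - 9*m - 36) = (m - 3)*(m - 2)*(m + 1)*(m^2 + 7*m + 12) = (m - 3)*(m - 2)*(m + 1)*(m + 3)*(m + 4)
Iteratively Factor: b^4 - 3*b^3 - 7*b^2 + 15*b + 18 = (b - 3)*(b^3 - 7*b - 6) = (b - 3)*(b + 2)*(b^2 - 2*b - 3) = (b - 3)^2*(b + 2)*(b + 1)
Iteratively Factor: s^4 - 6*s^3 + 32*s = (s + 2)*(s^3 - 8*s^2 + 16*s) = (s - 4)*(s + 2)*(s^2 - 4*s) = s*(s - 4)*(s + 2)*(s - 4)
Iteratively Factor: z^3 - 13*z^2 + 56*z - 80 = (z - 4)*(z^2 - 9*z + 20) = (z - 4)^2*(z - 5)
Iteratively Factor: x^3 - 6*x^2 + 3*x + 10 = (x - 2)*(x^2 - 4*x - 5) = (x - 5)*(x - 2)*(x + 1)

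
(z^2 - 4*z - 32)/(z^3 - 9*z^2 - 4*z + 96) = (z + 4)/(z^2 - z - 12)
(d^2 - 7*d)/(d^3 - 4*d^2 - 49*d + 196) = d/(d^2 + 3*d - 28)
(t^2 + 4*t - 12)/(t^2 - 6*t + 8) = (t + 6)/(t - 4)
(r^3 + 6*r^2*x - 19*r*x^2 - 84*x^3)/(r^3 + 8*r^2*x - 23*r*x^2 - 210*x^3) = (-r^2 + r*x + 12*x^2)/(-r^2 - r*x + 30*x^2)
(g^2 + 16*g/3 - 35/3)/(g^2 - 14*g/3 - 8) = (-3*g^2 - 16*g + 35)/(-3*g^2 + 14*g + 24)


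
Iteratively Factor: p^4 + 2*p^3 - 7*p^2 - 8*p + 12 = (p + 3)*(p^3 - p^2 - 4*p + 4) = (p - 2)*(p + 3)*(p^2 + p - 2) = (p - 2)*(p + 2)*(p + 3)*(p - 1)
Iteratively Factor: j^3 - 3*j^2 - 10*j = (j + 2)*(j^2 - 5*j) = (j - 5)*(j + 2)*(j)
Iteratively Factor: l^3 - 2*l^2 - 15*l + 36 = (l - 3)*(l^2 + l - 12) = (l - 3)*(l + 4)*(l - 3)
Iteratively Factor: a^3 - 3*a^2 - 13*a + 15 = (a - 1)*(a^2 - 2*a - 15) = (a - 1)*(a + 3)*(a - 5)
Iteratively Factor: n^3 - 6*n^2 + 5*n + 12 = (n - 3)*(n^2 - 3*n - 4) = (n - 3)*(n + 1)*(n - 4)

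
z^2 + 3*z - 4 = (z - 1)*(z + 4)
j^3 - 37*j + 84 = (j - 4)*(j - 3)*(j + 7)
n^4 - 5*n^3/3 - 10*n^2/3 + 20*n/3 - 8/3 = (n - 2)*(n - 1)*(n - 2/3)*(n + 2)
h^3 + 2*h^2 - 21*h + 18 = (h - 3)*(h - 1)*(h + 6)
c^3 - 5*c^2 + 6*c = c*(c - 3)*(c - 2)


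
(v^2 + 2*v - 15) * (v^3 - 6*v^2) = v^5 - 4*v^4 - 27*v^3 + 90*v^2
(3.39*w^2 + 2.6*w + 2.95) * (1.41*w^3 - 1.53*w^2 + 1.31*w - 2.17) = 4.7799*w^5 - 1.5207*w^4 + 4.6224*w^3 - 8.4638*w^2 - 1.7775*w - 6.4015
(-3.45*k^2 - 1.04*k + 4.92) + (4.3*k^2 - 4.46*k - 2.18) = 0.85*k^2 - 5.5*k + 2.74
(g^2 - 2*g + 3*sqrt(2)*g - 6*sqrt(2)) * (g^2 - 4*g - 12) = g^4 - 6*g^3 + 3*sqrt(2)*g^3 - 18*sqrt(2)*g^2 - 4*g^2 - 12*sqrt(2)*g + 24*g + 72*sqrt(2)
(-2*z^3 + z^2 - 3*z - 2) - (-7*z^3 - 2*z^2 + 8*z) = 5*z^3 + 3*z^2 - 11*z - 2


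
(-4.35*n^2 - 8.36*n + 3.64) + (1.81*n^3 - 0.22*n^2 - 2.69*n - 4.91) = 1.81*n^3 - 4.57*n^2 - 11.05*n - 1.27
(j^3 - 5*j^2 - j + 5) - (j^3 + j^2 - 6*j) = -6*j^2 + 5*j + 5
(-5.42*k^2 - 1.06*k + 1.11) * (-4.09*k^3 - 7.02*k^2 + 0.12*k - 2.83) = 22.1678*k^5 + 42.3838*k^4 + 2.2509*k^3 + 7.4192*k^2 + 3.133*k - 3.1413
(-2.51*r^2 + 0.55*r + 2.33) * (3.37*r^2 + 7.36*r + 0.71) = -8.4587*r^4 - 16.6201*r^3 + 10.118*r^2 + 17.5393*r + 1.6543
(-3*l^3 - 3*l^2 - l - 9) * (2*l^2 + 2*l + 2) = -6*l^5 - 12*l^4 - 14*l^3 - 26*l^2 - 20*l - 18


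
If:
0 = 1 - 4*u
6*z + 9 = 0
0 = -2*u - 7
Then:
No Solution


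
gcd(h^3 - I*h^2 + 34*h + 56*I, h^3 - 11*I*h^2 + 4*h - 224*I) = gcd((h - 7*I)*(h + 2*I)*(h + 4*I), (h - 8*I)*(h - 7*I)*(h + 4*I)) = h^2 - 3*I*h + 28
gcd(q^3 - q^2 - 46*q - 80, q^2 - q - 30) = q + 5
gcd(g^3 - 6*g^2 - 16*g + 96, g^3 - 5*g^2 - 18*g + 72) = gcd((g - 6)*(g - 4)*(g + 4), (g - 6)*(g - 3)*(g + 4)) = g^2 - 2*g - 24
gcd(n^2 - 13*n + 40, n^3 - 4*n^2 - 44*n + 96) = n - 8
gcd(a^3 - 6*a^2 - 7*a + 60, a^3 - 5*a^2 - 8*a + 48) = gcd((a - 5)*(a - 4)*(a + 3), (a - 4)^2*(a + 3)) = a^2 - a - 12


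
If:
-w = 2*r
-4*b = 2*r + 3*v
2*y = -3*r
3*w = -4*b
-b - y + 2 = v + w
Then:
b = -9/14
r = -3/7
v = 8/7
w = 6/7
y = 9/14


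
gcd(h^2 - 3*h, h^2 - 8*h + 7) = 1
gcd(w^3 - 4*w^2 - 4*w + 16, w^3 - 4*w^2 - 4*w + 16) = w^3 - 4*w^2 - 4*w + 16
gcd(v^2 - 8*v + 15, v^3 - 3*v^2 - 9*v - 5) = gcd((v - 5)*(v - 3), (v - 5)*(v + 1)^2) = v - 5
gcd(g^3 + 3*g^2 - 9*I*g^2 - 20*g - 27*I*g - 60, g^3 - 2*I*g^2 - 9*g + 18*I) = g + 3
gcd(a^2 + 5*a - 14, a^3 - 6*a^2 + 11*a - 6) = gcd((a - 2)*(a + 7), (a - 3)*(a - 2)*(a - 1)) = a - 2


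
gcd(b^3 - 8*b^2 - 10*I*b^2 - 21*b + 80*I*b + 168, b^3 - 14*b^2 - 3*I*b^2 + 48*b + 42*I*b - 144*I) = b^2 + b*(-8 - 3*I) + 24*I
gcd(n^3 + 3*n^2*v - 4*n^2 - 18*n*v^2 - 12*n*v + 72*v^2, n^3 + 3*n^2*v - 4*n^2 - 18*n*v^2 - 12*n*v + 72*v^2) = -n^3 - 3*n^2*v + 4*n^2 + 18*n*v^2 + 12*n*v - 72*v^2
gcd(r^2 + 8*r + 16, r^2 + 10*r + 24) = r + 4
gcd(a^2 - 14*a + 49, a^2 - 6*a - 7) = a - 7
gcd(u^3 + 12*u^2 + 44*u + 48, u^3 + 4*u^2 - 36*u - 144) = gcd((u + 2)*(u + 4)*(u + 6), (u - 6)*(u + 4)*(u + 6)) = u^2 + 10*u + 24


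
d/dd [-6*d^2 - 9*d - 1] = -12*d - 9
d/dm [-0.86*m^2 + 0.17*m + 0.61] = 0.17 - 1.72*m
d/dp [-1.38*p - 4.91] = -1.38000000000000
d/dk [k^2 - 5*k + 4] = 2*k - 5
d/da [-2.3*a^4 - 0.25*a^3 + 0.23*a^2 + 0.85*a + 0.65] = -9.2*a^3 - 0.75*a^2 + 0.46*a + 0.85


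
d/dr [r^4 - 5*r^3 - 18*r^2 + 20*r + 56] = 4*r^3 - 15*r^2 - 36*r + 20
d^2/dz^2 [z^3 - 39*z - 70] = 6*z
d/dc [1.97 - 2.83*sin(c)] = -2.83*cos(c)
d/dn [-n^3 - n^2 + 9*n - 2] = -3*n^2 - 2*n + 9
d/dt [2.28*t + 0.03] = 2.28000000000000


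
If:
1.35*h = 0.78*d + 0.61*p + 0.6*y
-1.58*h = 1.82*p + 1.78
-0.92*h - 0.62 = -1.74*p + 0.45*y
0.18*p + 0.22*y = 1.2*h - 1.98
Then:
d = 6.46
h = 0.26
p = -1.21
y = -6.58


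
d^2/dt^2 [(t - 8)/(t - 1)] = -14/(t - 1)^3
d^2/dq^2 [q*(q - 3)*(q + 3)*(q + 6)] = 12*q^2 + 36*q - 18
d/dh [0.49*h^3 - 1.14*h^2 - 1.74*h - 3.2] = 1.47*h^2 - 2.28*h - 1.74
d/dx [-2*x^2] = -4*x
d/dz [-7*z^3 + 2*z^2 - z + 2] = -21*z^2 + 4*z - 1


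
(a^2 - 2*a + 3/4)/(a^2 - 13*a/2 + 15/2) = (a - 1/2)/(a - 5)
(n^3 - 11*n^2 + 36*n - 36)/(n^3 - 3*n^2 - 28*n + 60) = (n - 3)/(n + 5)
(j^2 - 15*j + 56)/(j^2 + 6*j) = (j^2 - 15*j + 56)/(j*(j + 6))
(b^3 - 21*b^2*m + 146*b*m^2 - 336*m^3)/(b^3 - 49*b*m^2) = (b^2 - 14*b*m + 48*m^2)/(b*(b + 7*m))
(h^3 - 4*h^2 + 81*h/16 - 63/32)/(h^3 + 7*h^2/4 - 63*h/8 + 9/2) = (h - 7/4)/(h + 4)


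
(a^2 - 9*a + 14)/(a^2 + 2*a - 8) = (a - 7)/(a + 4)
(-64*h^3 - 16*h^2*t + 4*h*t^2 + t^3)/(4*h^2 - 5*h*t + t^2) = (16*h^2 + 8*h*t + t^2)/(-h + t)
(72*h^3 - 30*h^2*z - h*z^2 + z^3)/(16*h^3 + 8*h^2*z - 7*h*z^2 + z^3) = (-18*h^2 + 3*h*z + z^2)/(-4*h^2 - 3*h*z + z^2)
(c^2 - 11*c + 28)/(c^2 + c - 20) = (c - 7)/(c + 5)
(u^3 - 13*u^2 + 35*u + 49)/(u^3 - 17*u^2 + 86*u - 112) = (u^2 - 6*u - 7)/(u^2 - 10*u + 16)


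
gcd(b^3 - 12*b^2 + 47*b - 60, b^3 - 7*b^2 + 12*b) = b^2 - 7*b + 12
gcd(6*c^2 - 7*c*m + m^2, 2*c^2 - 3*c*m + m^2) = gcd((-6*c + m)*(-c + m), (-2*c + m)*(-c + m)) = c - m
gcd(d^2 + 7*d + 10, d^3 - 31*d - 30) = d + 5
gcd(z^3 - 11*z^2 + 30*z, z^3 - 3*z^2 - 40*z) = z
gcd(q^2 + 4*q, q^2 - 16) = q + 4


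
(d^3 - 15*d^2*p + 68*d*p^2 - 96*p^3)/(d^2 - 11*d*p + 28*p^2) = (-d^2 + 11*d*p - 24*p^2)/(-d + 7*p)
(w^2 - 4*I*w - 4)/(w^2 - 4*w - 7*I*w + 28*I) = (w^2 - 4*I*w - 4)/(w^2 - 4*w - 7*I*w + 28*I)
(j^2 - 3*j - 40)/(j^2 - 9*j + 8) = (j + 5)/(j - 1)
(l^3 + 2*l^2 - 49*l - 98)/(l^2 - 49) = l + 2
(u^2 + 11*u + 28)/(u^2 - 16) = (u + 7)/(u - 4)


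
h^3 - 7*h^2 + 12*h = h*(h - 4)*(h - 3)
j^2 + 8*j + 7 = (j + 1)*(j + 7)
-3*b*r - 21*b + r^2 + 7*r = (-3*b + r)*(r + 7)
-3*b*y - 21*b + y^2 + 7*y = (-3*b + y)*(y + 7)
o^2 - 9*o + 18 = (o - 6)*(o - 3)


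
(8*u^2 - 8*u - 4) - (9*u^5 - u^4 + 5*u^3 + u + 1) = -9*u^5 + u^4 - 5*u^3 + 8*u^2 - 9*u - 5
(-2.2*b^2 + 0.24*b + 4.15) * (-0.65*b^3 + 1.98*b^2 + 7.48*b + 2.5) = 1.43*b^5 - 4.512*b^4 - 18.6783*b^3 + 4.5122*b^2 + 31.642*b + 10.375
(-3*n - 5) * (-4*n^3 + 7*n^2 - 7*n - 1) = 12*n^4 - n^3 - 14*n^2 + 38*n + 5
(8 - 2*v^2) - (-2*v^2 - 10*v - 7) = 10*v + 15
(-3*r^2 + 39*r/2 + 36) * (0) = 0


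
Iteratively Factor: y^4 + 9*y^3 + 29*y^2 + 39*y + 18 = (y + 3)*(y^3 + 6*y^2 + 11*y + 6) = (y + 2)*(y + 3)*(y^2 + 4*y + 3) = (y + 1)*(y + 2)*(y + 3)*(y + 3)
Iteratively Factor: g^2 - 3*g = (g)*(g - 3)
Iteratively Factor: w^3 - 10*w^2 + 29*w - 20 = (w - 5)*(w^2 - 5*w + 4) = (w - 5)*(w - 4)*(w - 1)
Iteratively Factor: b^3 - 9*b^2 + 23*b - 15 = (b - 1)*(b^2 - 8*b + 15) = (b - 5)*(b - 1)*(b - 3)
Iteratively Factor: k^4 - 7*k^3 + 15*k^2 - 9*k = (k)*(k^3 - 7*k^2 + 15*k - 9) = k*(k - 3)*(k^2 - 4*k + 3) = k*(k - 3)*(k - 1)*(k - 3)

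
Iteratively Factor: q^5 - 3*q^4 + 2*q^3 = (q)*(q^4 - 3*q^3 + 2*q^2) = q^2*(q^3 - 3*q^2 + 2*q) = q^2*(q - 1)*(q^2 - 2*q) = q^2*(q - 2)*(q - 1)*(q)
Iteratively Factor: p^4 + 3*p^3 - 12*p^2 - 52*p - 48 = (p + 3)*(p^3 - 12*p - 16) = (p + 2)*(p + 3)*(p^2 - 2*p - 8) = (p + 2)^2*(p + 3)*(p - 4)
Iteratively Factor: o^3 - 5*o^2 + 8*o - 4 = (o - 2)*(o^2 - 3*o + 2) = (o - 2)^2*(o - 1)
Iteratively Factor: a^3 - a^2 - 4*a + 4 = (a - 2)*(a^2 + a - 2) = (a - 2)*(a + 2)*(a - 1)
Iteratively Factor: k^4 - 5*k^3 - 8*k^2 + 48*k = (k)*(k^3 - 5*k^2 - 8*k + 48) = k*(k - 4)*(k^2 - k - 12) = k*(k - 4)*(k + 3)*(k - 4)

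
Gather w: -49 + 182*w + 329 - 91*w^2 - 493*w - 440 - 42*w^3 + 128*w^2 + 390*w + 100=-42*w^3 + 37*w^2 + 79*w - 60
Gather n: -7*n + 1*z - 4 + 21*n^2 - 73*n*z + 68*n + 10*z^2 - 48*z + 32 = 21*n^2 + n*(61 - 73*z) + 10*z^2 - 47*z + 28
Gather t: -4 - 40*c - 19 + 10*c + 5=-30*c - 18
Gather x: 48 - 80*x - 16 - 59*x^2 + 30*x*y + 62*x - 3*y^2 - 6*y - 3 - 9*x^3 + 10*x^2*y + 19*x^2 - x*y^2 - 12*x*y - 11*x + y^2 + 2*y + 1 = -9*x^3 + x^2*(10*y - 40) + x*(-y^2 + 18*y - 29) - 2*y^2 - 4*y + 30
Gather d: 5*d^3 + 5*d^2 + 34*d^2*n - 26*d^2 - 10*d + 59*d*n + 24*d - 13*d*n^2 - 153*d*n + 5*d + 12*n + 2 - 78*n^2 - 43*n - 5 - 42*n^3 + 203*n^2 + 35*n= 5*d^3 + d^2*(34*n - 21) + d*(-13*n^2 - 94*n + 19) - 42*n^3 + 125*n^2 + 4*n - 3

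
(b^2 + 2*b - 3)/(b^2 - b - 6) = (-b^2 - 2*b + 3)/(-b^2 + b + 6)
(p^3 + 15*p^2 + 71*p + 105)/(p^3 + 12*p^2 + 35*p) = (p + 3)/p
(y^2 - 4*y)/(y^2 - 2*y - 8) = y/(y + 2)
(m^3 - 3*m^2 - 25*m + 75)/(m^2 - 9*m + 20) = (m^2 + 2*m - 15)/(m - 4)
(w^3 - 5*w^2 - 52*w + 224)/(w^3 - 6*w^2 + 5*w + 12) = (w^2 - w - 56)/(w^2 - 2*w - 3)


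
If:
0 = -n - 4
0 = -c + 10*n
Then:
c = -40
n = -4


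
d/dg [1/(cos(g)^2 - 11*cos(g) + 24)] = (2*cos(g) - 11)*sin(g)/(cos(g)^2 - 11*cos(g) + 24)^2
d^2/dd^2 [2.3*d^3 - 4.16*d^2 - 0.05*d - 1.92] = 13.8*d - 8.32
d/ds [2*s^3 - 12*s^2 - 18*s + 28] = 6*s^2 - 24*s - 18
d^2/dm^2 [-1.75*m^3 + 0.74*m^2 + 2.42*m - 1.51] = 1.48 - 10.5*m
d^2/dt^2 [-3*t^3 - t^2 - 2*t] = -18*t - 2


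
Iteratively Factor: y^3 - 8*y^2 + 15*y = (y)*(y^2 - 8*y + 15) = y*(y - 5)*(y - 3)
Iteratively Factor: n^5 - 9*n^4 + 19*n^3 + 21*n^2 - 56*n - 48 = (n - 4)*(n^4 - 5*n^3 - n^2 + 17*n + 12) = (n - 4)^2*(n^3 - n^2 - 5*n - 3) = (n - 4)^2*(n + 1)*(n^2 - 2*n - 3) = (n - 4)^2*(n - 3)*(n + 1)*(n + 1)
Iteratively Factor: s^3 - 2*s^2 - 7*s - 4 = (s + 1)*(s^2 - 3*s - 4) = (s + 1)^2*(s - 4)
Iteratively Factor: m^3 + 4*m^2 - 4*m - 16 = (m + 2)*(m^2 + 2*m - 8) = (m + 2)*(m + 4)*(m - 2)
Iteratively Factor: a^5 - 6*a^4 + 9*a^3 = (a - 3)*(a^4 - 3*a^3) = a*(a - 3)*(a^3 - 3*a^2) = a^2*(a - 3)*(a^2 - 3*a) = a^2*(a - 3)^2*(a)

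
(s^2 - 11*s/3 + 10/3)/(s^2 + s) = (3*s^2 - 11*s + 10)/(3*s*(s + 1))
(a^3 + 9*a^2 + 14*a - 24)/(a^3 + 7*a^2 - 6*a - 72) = (a - 1)/(a - 3)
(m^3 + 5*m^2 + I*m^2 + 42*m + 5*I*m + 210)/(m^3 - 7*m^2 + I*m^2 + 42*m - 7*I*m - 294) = (m + 5)/(m - 7)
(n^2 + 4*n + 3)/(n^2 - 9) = (n + 1)/(n - 3)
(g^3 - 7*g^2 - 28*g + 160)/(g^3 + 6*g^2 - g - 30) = (g^2 - 12*g + 32)/(g^2 + g - 6)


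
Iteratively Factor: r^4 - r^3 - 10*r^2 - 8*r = (r + 1)*(r^3 - 2*r^2 - 8*r) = r*(r + 1)*(r^2 - 2*r - 8) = r*(r - 4)*(r + 1)*(r + 2)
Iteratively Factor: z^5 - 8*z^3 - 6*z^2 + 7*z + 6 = (z - 1)*(z^4 + z^3 - 7*z^2 - 13*z - 6) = (z - 1)*(z + 1)*(z^3 - 7*z - 6) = (z - 3)*(z - 1)*(z + 1)*(z^2 + 3*z + 2) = (z - 3)*(z - 1)*(z + 1)*(z + 2)*(z + 1)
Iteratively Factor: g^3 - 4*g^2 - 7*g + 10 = (g - 1)*(g^2 - 3*g - 10) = (g - 1)*(g + 2)*(g - 5)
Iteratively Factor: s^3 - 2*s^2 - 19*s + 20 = (s - 5)*(s^2 + 3*s - 4) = (s - 5)*(s - 1)*(s + 4)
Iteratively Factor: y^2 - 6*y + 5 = (y - 1)*(y - 5)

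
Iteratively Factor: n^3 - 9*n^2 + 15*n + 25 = (n - 5)*(n^2 - 4*n - 5) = (n - 5)*(n + 1)*(n - 5)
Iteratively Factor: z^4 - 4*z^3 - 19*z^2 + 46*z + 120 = (z + 2)*(z^3 - 6*z^2 - 7*z + 60) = (z - 5)*(z + 2)*(z^2 - z - 12) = (z - 5)*(z + 2)*(z + 3)*(z - 4)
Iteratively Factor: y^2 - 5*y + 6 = (y - 2)*(y - 3)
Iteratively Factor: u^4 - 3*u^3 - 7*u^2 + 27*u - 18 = (u - 2)*(u^3 - u^2 - 9*u + 9) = (u - 2)*(u + 3)*(u^2 - 4*u + 3) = (u - 3)*(u - 2)*(u + 3)*(u - 1)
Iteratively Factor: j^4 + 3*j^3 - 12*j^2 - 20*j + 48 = (j - 2)*(j^3 + 5*j^2 - 2*j - 24) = (j - 2)^2*(j^2 + 7*j + 12) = (j - 2)^2*(j + 3)*(j + 4)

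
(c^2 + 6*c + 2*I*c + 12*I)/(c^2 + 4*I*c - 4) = (c + 6)/(c + 2*I)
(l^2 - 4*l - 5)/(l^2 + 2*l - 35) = (l + 1)/(l + 7)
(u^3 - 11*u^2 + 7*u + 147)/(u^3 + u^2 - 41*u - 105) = (u - 7)/(u + 5)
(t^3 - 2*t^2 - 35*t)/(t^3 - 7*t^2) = (t + 5)/t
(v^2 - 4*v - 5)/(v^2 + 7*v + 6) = (v - 5)/(v + 6)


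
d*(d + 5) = d^2 + 5*d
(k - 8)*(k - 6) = k^2 - 14*k + 48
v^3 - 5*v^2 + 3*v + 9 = (v - 3)^2*(v + 1)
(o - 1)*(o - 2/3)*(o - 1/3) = o^3 - 2*o^2 + 11*o/9 - 2/9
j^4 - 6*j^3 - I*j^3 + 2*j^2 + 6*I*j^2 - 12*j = j*(j - 6)*(j - 2*I)*(j + I)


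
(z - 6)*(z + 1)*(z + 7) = z^3 + 2*z^2 - 41*z - 42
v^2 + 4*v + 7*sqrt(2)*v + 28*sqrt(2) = (v + 4)*(v + 7*sqrt(2))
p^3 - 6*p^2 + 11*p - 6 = (p - 3)*(p - 2)*(p - 1)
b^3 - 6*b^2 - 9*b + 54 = (b - 6)*(b - 3)*(b + 3)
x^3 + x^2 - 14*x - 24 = (x - 4)*(x + 2)*(x + 3)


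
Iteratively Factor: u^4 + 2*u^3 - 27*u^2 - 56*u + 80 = (u + 4)*(u^3 - 2*u^2 - 19*u + 20) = (u - 1)*(u + 4)*(u^2 - u - 20) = (u - 1)*(u + 4)^2*(u - 5)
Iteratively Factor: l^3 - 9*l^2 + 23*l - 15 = (l - 3)*(l^2 - 6*l + 5) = (l - 5)*(l - 3)*(l - 1)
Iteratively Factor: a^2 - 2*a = (a)*(a - 2)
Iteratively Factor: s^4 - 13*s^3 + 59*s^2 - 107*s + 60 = (s - 4)*(s^3 - 9*s^2 + 23*s - 15) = (s - 4)*(s - 1)*(s^2 - 8*s + 15) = (s - 5)*(s - 4)*(s - 1)*(s - 3)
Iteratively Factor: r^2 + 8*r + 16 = (r + 4)*(r + 4)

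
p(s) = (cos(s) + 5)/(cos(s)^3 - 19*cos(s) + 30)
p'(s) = (3*sin(s)*cos(s)^2 - 19*sin(s))*(cos(s) + 5)/(cos(s)^3 - 19*cos(s) + 30)^2 - sin(s)/(cos(s)^3 - 19*cos(s) + 30) = (2*cos(s) - 5)*sin(s)/((cos(s) - 3)^2*(cos(s) - 2)^2)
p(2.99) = 0.08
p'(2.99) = -0.01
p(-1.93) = 0.13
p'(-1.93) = 0.09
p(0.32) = 0.46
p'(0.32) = -0.21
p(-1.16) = 0.24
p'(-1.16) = 0.22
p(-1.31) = 0.21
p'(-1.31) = 0.19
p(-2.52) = 0.09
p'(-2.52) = 0.03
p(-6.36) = 0.50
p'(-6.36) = 0.06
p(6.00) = 0.47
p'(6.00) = 0.19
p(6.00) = 0.47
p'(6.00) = 0.19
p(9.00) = 0.09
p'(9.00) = -0.02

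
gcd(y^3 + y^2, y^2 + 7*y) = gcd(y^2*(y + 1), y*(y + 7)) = y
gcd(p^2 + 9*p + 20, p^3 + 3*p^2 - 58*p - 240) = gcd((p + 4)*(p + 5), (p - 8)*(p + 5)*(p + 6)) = p + 5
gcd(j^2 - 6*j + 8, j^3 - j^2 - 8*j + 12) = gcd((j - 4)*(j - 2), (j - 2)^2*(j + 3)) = j - 2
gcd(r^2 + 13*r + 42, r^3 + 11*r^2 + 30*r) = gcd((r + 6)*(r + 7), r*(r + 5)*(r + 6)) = r + 6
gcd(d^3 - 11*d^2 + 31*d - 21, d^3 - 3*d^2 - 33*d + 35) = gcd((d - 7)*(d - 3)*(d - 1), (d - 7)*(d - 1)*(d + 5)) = d^2 - 8*d + 7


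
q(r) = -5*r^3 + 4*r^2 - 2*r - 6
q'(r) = -15*r^2 + 8*r - 2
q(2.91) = -101.16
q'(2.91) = -105.74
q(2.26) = -47.81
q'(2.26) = -60.53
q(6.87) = -1452.17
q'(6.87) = -654.99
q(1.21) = -11.42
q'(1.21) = -14.28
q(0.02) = -6.04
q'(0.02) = -1.85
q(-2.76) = 135.11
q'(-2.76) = -138.34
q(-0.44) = -3.92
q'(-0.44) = -8.42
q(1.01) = -9.09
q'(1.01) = -9.22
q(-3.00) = 171.00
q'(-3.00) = -161.00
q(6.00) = -954.00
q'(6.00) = -494.00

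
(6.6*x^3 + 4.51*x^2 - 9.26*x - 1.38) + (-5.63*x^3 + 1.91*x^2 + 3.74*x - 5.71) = 0.97*x^3 + 6.42*x^2 - 5.52*x - 7.09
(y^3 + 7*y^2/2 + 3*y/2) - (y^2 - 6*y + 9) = y^3 + 5*y^2/2 + 15*y/2 - 9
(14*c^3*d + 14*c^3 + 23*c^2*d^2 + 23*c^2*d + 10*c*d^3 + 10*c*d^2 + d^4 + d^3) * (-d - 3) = -14*c^3*d^2 - 56*c^3*d - 42*c^3 - 23*c^2*d^3 - 92*c^2*d^2 - 69*c^2*d - 10*c*d^4 - 40*c*d^3 - 30*c*d^2 - d^5 - 4*d^4 - 3*d^3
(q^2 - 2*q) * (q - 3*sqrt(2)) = q^3 - 3*sqrt(2)*q^2 - 2*q^2 + 6*sqrt(2)*q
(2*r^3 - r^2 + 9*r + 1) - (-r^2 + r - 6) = 2*r^3 + 8*r + 7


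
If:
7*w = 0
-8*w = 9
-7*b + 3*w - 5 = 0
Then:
No Solution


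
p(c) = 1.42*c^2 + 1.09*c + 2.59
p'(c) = 2.84*c + 1.09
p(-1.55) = 4.31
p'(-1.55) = -3.31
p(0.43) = 3.32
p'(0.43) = 2.31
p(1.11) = 5.55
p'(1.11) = 4.24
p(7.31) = 86.44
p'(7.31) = 21.85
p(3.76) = 26.76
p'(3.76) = 11.77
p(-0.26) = 2.40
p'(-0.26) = 0.35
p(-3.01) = 12.17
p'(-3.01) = -7.46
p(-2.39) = 8.10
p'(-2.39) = -5.70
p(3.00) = 18.64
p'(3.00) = 9.61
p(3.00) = 18.64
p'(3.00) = 9.61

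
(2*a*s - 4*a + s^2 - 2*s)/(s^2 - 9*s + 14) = (2*a + s)/(s - 7)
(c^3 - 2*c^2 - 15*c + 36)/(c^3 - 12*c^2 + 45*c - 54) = (c + 4)/(c - 6)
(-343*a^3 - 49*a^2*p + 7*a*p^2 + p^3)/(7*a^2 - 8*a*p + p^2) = (49*a^2 + 14*a*p + p^2)/(-a + p)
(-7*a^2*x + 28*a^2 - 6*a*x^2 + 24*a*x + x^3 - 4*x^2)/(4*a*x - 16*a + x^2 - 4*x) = (-7*a^2 - 6*a*x + x^2)/(4*a + x)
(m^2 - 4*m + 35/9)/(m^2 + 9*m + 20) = (m^2 - 4*m + 35/9)/(m^2 + 9*m + 20)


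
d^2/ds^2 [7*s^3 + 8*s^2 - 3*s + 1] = 42*s + 16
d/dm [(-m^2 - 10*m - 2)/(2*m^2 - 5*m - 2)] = (25*m^2 + 12*m + 10)/(4*m^4 - 20*m^3 + 17*m^2 + 20*m + 4)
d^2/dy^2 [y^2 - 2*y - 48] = 2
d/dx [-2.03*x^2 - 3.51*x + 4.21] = -4.06*x - 3.51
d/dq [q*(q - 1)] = 2*q - 1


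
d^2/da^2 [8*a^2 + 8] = 16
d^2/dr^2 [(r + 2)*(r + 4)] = 2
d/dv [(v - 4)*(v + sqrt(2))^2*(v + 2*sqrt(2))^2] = (v + sqrt(2))*(v + 2*sqrt(2))*(2*(v - 4)*(v + sqrt(2)) + 2*(v - 4)*(v + 2*sqrt(2)) + (v + sqrt(2))*(v + 2*sqrt(2)))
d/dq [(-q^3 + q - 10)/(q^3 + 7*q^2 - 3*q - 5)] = (-7*q^4 + 4*q^3 + 38*q^2 + 140*q - 35)/(q^6 + 14*q^5 + 43*q^4 - 52*q^3 - 61*q^2 + 30*q + 25)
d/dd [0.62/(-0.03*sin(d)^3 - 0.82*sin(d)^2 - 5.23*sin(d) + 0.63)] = (0.0558*sin(d)^2 + 1.0168*sin(d) + 3.2426)*cos(d)/(0.03*sin(d)^3 + 0.82*sin(d)^2 + 5.23*sin(d) - 0.63)^2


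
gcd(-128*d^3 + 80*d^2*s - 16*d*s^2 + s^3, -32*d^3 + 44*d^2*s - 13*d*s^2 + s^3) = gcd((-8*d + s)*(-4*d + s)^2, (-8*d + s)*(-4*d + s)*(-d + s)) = 32*d^2 - 12*d*s + s^2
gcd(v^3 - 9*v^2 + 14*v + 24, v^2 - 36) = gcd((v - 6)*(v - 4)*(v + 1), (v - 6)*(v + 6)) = v - 6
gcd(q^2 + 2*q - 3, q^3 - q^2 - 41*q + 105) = 1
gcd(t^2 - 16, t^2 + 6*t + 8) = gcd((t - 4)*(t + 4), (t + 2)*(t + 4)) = t + 4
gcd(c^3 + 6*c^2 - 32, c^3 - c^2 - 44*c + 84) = c - 2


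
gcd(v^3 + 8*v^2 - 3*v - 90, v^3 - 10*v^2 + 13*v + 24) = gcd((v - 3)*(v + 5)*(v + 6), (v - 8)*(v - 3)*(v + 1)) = v - 3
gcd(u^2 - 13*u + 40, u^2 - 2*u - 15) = u - 5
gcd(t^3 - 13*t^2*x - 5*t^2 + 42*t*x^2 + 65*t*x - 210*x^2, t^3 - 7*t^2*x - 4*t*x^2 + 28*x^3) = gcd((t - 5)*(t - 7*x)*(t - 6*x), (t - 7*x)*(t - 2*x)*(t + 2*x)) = -t + 7*x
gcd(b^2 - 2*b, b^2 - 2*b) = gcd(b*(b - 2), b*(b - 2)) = b^2 - 2*b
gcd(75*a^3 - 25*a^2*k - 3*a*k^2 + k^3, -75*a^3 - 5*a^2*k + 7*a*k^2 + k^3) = 15*a^2 - 2*a*k - k^2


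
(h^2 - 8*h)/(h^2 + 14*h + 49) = h*(h - 8)/(h^2 + 14*h + 49)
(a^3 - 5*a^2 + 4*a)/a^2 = a - 5 + 4/a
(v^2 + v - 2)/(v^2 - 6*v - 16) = (v - 1)/(v - 8)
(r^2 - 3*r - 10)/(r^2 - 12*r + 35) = (r + 2)/(r - 7)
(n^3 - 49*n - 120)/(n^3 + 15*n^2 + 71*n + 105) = (n - 8)/(n + 7)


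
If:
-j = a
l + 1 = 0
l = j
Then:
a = 1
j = -1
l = -1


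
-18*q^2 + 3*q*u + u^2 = (-3*q + u)*(6*q + u)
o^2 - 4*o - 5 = (o - 5)*(o + 1)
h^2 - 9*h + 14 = (h - 7)*(h - 2)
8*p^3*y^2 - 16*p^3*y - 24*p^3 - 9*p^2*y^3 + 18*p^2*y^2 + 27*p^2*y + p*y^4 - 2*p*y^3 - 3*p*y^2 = (-8*p + y)*(-p + y)*(y - 3)*(p*y + p)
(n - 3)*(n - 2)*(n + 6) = n^3 + n^2 - 24*n + 36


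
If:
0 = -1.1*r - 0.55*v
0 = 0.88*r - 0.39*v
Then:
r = 0.00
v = 0.00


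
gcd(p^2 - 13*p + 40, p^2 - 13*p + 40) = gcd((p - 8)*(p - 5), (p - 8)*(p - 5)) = p^2 - 13*p + 40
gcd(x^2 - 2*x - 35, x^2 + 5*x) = x + 5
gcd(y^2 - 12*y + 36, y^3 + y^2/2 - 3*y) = 1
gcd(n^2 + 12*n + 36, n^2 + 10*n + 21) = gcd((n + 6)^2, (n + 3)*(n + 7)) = 1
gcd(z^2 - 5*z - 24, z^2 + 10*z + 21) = z + 3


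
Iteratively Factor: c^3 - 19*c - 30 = (c + 2)*(c^2 - 2*c - 15) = (c + 2)*(c + 3)*(c - 5)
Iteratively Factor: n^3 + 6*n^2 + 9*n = (n)*(n^2 + 6*n + 9) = n*(n + 3)*(n + 3)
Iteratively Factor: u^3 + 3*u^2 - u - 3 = (u + 1)*(u^2 + 2*u - 3) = (u + 1)*(u + 3)*(u - 1)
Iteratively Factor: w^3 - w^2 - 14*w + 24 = (w - 3)*(w^2 + 2*w - 8) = (w - 3)*(w - 2)*(w + 4)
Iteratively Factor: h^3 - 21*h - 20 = (h - 5)*(h^2 + 5*h + 4) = (h - 5)*(h + 4)*(h + 1)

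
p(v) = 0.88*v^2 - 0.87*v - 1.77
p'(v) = 1.76*v - 0.87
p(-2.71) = 7.05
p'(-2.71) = -5.64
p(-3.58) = 12.62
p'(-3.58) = -7.17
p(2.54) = 1.70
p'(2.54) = 3.60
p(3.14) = 4.17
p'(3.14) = 4.66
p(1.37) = -1.31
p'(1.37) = 1.54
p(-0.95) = -0.15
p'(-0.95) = -2.54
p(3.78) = 7.52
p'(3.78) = 5.78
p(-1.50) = 1.52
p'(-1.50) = -3.51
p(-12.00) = 135.39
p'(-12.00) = -21.99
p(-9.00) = 77.34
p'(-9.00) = -16.71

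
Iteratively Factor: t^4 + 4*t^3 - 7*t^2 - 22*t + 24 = (t + 3)*(t^3 + t^2 - 10*t + 8) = (t + 3)*(t + 4)*(t^2 - 3*t + 2) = (t - 2)*(t + 3)*(t + 4)*(t - 1)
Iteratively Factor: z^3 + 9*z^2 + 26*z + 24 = (z + 3)*(z^2 + 6*z + 8) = (z + 3)*(z + 4)*(z + 2)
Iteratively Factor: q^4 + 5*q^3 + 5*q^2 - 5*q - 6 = (q - 1)*(q^3 + 6*q^2 + 11*q + 6) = (q - 1)*(q + 1)*(q^2 + 5*q + 6) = (q - 1)*(q + 1)*(q + 3)*(q + 2)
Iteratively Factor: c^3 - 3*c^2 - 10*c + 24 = (c + 3)*(c^2 - 6*c + 8) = (c - 2)*(c + 3)*(c - 4)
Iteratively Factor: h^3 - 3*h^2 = (h)*(h^2 - 3*h) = h*(h - 3)*(h)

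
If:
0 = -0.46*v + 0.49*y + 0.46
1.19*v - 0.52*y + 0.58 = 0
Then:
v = -1.52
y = -2.37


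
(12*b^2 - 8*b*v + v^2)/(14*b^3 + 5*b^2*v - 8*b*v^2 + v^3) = (-6*b + v)/(-7*b^2 - 6*b*v + v^2)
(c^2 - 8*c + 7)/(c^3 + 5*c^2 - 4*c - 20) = (c^2 - 8*c + 7)/(c^3 + 5*c^2 - 4*c - 20)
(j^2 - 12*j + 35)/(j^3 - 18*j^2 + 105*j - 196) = (j - 5)/(j^2 - 11*j + 28)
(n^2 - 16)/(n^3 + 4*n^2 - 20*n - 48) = (n + 4)/(n^2 + 8*n + 12)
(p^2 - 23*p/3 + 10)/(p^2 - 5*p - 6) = (p - 5/3)/(p + 1)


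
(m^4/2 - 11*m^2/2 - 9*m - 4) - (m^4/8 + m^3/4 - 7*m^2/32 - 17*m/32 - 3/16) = 3*m^4/8 - m^3/4 - 169*m^2/32 - 271*m/32 - 61/16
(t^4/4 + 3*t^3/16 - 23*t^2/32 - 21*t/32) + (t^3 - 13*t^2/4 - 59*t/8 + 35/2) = t^4/4 + 19*t^3/16 - 127*t^2/32 - 257*t/32 + 35/2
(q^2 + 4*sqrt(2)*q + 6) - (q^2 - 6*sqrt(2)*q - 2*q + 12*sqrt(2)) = 2*q + 10*sqrt(2)*q - 12*sqrt(2) + 6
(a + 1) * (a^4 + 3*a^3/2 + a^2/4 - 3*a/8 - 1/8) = a^5 + 5*a^4/2 + 7*a^3/4 - a^2/8 - a/2 - 1/8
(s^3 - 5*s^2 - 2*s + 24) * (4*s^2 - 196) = 4*s^5 - 20*s^4 - 204*s^3 + 1076*s^2 + 392*s - 4704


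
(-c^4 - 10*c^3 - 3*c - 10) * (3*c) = -3*c^5 - 30*c^4 - 9*c^2 - 30*c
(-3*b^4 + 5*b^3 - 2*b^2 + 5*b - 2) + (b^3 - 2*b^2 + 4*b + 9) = -3*b^4 + 6*b^3 - 4*b^2 + 9*b + 7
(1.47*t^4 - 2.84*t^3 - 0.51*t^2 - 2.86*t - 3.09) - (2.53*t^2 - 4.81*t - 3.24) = 1.47*t^4 - 2.84*t^3 - 3.04*t^2 + 1.95*t + 0.15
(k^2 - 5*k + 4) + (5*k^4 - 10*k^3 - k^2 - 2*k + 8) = 5*k^4 - 10*k^3 - 7*k + 12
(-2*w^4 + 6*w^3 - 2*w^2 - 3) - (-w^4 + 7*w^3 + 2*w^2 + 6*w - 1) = -w^4 - w^3 - 4*w^2 - 6*w - 2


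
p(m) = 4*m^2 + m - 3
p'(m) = 8*m + 1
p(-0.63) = -2.04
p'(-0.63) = -4.04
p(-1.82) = 8.43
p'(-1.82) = -13.56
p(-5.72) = 122.15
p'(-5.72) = -44.76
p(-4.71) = 81.03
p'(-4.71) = -36.68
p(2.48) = 24.08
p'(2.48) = 20.84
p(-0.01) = -3.01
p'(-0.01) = 0.92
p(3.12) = 39.06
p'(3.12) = 25.96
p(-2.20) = 14.16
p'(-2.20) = -16.60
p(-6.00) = 135.00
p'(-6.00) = -47.00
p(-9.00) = 312.00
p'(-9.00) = -71.00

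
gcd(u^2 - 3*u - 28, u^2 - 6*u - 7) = u - 7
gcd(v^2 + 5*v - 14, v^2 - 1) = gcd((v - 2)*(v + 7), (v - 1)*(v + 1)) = 1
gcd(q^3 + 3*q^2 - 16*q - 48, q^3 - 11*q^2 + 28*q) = q - 4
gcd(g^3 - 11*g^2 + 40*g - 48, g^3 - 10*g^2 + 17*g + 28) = g - 4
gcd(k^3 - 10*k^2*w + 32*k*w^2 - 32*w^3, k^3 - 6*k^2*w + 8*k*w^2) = k^2 - 6*k*w + 8*w^2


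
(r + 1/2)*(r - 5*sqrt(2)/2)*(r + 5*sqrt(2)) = r^3 + r^2/2 + 5*sqrt(2)*r^2/2 - 25*r + 5*sqrt(2)*r/4 - 25/2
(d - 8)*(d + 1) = d^2 - 7*d - 8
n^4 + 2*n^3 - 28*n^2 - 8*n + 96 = (n - 4)*(n - 2)*(n + 2)*(n + 6)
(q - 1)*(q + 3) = q^2 + 2*q - 3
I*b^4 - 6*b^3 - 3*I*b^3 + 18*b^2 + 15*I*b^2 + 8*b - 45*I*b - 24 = (b - 3)*(b - I)*(b + 8*I)*(I*b + 1)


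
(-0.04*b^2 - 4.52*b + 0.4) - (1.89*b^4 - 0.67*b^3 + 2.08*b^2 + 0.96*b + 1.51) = -1.89*b^4 + 0.67*b^3 - 2.12*b^2 - 5.48*b - 1.11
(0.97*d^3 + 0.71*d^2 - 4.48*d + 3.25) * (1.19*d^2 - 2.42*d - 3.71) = 1.1543*d^5 - 1.5025*d^4 - 10.6481*d^3 + 12.075*d^2 + 8.7558*d - 12.0575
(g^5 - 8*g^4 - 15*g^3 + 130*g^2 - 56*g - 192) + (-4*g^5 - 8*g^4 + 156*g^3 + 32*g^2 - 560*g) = -3*g^5 - 16*g^4 + 141*g^3 + 162*g^2 - 616*g - 192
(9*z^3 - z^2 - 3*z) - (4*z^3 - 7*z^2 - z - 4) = 5*z^3 + 6*z^2 - 2*z + 4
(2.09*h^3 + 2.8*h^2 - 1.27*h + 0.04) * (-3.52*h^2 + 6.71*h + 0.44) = -7.3568*h^5 + 4.1679*h^4 + 24.178*h^3 - 7.4305*h^2 - 0.2904*h + 0.0176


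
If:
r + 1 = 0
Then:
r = -1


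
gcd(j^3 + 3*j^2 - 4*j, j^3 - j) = j^2 - j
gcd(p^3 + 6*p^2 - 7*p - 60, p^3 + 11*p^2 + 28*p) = p + 4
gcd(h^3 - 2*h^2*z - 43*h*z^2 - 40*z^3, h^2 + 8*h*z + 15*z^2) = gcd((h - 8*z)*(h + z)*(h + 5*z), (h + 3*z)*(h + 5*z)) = h + 5*z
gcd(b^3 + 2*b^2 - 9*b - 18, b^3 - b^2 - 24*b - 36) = b^2 + 5*b + 6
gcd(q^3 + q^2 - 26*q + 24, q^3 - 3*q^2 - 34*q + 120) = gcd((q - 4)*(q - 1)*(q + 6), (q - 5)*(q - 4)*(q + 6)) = q^2 + 2*q - 24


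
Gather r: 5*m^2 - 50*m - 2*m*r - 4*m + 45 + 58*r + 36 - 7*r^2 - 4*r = 5*m^2 - 54*m - 7*r^2 + r*(54 - 2*m) + 81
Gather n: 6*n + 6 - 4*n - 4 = 2*n + 2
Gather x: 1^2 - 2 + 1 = 0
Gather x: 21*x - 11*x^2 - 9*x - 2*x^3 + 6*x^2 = -2*x^3 - 5*x^2 + 12*x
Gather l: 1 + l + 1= l + 2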